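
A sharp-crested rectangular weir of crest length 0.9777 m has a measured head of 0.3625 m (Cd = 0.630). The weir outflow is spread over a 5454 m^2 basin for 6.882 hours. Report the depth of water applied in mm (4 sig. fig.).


Approach: apply the rectangular weir equation with a volume-to-depth conversion, Q = (2/3)*Cd*L*sqrt(2g)*H^1.5; d = Q*t/A * 1000.
Step 1 — weir discharge:
  Q = (2/3)*0.630*0.9777*sqrt(2*9.81)*0.3625^1.5 = 0.396978 m^3/s
Step 2 — volume: V = 0.396978 * 6.882*3600 = 9835.21 m^3
Step 3 — depth: d = V/A * 1000 = 9835.21/5454 * 1000 = 1803 mm
Therefore the depth of water applied = 1803 mm.


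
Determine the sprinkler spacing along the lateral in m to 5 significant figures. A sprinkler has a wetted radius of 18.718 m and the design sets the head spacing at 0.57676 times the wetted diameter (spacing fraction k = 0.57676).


Approach: apply the sprinkler spacing rule (spacing as a fraction of wetted diameter), S = k*(2*R).
S = 0.57676 * (2 * 18.718) = 21.592 m
Therefore the sprinkler spacing along the lateral = 21.592 m.


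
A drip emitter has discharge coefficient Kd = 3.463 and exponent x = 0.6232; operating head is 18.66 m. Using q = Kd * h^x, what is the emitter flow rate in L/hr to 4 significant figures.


q = 3.463 * 18.66^0.6232 = 21.45 L/hr
Therefore the emitter flow rate = 21.45 L/hr.


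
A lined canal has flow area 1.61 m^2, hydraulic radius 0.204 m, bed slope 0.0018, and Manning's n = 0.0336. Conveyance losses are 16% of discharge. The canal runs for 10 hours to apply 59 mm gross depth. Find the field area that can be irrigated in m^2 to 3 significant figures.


Approach: apply Manning's equation with a conveyance and depth budget, Q = (1/n)*A*R^(2/3)*S^(1/2); Q_field = Q*(1-loss); Area = Q_field*t/(d/1000).
Step 1 — canal discharge (Manning's equation):
  Q = (1/0.0336) * 1.61 * 0.204^(2/3) * 0.0018^(1/2) = 0.70449 m^3/s
Step 2 — delivered flow: Q_field = 0.70449*(1 - 16/100) = 0.59177 m^3/s
Step 3 — volume delivered: V = 0.59177 * 10*3600 = 21304 m^3
Step 4 — area served: A = V / (depth/1000) = 21304 / 0.059 = 361000 m^2
Therefore the field area that can be irrigated = 361000 m^2.


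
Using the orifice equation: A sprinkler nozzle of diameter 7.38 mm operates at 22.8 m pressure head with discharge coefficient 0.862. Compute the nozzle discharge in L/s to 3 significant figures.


Approach: apply the orifice equation, Q = Cd*A*sqrt(2*g*h), A = pi*(d/2)^2.
A = pi*(7.38e-3/2)^2 = 4.2776e-05 m^2
Q = 0.862 * 4.2776e-05 * sqrt(2*9.81*22.8) * 1000 = 0.780 L/s
Therefore the nozzle discharge = 0.780 L/s.


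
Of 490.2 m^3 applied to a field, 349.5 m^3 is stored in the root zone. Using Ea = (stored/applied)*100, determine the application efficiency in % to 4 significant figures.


Ea = (349.5/490.2)*100 = 71.30 %
Therefore the application efficiency = 71.30 %.


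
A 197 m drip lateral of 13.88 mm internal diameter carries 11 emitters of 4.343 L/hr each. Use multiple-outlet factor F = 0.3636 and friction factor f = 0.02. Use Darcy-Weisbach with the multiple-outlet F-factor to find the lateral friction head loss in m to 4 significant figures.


Approach: apply Darcy-Weisbach with the multiple-outlet F-factor, Q = n*q/(3600*1000) m^3/s; v = Q/A; hf = F*f*(L/D)*(v^2/(2g)).
Q = 11*4.343/(3600*1000) = 1.32703e-05 m^3/s
A = pi*(13.88e-3/2)^2 = 1.51310e-04 m^2, so v = Q/A = 0.0877023 m/s
hf = 0.3636*0.02*(197/0.01388)*(0.0877023^2/(2*9.81)) = 0.04046 m
Therefore the lateral friction head loss = 0.04046 m.


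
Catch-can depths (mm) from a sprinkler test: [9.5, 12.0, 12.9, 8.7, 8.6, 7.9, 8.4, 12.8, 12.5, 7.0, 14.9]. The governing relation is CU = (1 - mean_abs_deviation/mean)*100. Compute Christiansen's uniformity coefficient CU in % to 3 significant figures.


mean = 10.473 mm
mean |d_i - mean| = 2.3157 mm
CU = (1 - 2.3157/10.473)*100 = 77.9 %
Therefore Christiansen's uniformity coefficient CU = 77.9 %.


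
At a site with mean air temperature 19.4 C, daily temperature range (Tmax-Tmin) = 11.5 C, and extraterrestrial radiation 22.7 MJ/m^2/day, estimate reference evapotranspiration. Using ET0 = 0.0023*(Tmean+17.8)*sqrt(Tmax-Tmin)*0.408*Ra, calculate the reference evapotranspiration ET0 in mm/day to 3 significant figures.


ET0 = 0.0023*(19.4+17.8)*sqrt(11.5)*0.408*22.7 = 2.69 mm/day
Therefore the reference evapotranspiration ET0 = 2.69 mm/day.


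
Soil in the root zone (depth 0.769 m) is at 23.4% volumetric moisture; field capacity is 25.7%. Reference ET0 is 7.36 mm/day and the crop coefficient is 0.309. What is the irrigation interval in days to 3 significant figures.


Approach: apply soil-water budget scheduling, SMD = (FC-theta)/100*depth*1000; ETc = ET0*Kc; interval = SMD/ETc.
Step 1 — soil moisture deficit:
  SMD = (25.7 - 23.4)/100 * 0.769 * 1000 = 17.687 mm
Step 2 — daily crop ET (ETc = ET0*Kc):
  ETc = 7.36 * 0.309 = 2.2742 mm/day
Step 3 — irrigation interval (SMD/ETc):
  interval = 17.687 / 2.2742 = 7.78 days
Therefore the irrigation interval = 7.78 days.


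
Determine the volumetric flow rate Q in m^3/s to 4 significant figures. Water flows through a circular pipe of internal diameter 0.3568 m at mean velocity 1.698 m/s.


Approach: apply the continuity equation for pipe flow, Q = A * v with A = pi*(D/2)^2.
A = pi*(0.3568/2)^2 = 0.0999861 m^2
Q = 0.0999861 * 1.698 = 0.1698 m^3/s
Therefore the volumetric flow rate Q = 0.1698 m^3/s.


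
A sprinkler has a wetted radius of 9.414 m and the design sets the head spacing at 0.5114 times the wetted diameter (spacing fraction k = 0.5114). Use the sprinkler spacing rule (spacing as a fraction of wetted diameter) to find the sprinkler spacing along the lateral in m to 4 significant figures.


Approach: apply the sprinkler spacing rule (spacing as a fraction of wetted diameter), S = k*(2*R).
S = 0.5114 * (2 * 9.414) = 9.629 m
Therefore the sprinkler spacing along the lateral = 9.629 m.


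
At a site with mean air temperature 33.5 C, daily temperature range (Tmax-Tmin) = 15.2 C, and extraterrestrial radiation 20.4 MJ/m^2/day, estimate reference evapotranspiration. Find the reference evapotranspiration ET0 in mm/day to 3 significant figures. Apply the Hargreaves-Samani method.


Approach: apply the Hargreaves-Samani method, ET0 = 0.0023*(Tmean+17.8)*sqrt(Tmax-Tmin)*0.408*Ra.
ET0 = 0.0023*(33.5+17.8)*sqrt(15.2)*0.408*20.4 = 3.83 mm/day
Therefore the reference evapotranspiration ET0 = 3.83 mm/day.


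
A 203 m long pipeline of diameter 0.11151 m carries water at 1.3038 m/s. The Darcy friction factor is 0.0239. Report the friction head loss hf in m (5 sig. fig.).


Approach: apply the Darcy-Weisbach equation, hf = f*(L/D)*(v^2/(2g)).
hf = 0.0239 * (203/0.11151) * (1.3038^2 / (2*9.81))
hf = 3.7697 m
Therefore the friction head loss hf = 3.7697 m.


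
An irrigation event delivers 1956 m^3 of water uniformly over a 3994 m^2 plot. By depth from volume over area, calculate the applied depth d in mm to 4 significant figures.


Approach: apply depth from volume over area, d = (V/A)*1000.
d = (1956 / 3994) * 1000 = 489.7 mm
Therefore the applied depth d = 489.7 mm.


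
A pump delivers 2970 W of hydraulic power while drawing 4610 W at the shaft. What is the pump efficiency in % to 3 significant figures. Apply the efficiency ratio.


Approach: apply the efficiency ratio, eta = (P_out/P_in)*100.
eta = (2970 / 4610) * 100 = 64.4 %
Therefore the pump efficiency = 64.4 %.


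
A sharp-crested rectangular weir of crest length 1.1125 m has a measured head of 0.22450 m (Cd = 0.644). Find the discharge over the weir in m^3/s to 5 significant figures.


Approach: apply the rectangular weir equation, Q = (2/3)*Cd*L*sqrt(2g)*H^1.5.
Q = (2/3)*0.644*1.1125*sqrt(2*9.81)*0.22450^1.5 = 0.22504 m^3/s
Therefore the discharge over the weir = 0.22504 m^3/s.


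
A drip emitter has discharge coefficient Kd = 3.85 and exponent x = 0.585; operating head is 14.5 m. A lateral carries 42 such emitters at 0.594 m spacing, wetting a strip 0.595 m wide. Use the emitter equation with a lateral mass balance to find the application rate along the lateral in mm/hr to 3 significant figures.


Approach: apply the emitter equation with a lateral mass balance, q = Kd*h^x; Q = n*q; rate = Q/(n*spacing*width).
Step 1 — single emitter flow (q = Kd*h^x):
  q = 3.85 * 14.5^0.585 = 18.402 L/hr
Step 2 — total lateral flow: Q = 42 * 18.402 = 772.88 L/hr
Step 3 — wetted area: A = 42 * 0.594 * 0.595 = 14.844 m^2
Step 4 — application rate: Q/A = 772.88/14.844 = 52.1 mm/hr
Therefore the application rate along the lateral = 52.1 mm/hr.


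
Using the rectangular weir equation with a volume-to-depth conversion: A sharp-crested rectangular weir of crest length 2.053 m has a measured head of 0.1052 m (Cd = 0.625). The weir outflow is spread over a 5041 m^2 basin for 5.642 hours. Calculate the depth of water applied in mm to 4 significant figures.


Approach: apply the rectangular weir equation with a volume-to-depth conversion, Q = (2/3)*Cd*L*sqrt(2g)*H^1.5; d = Q*t/A * 1000.
Step 1 — weir discharge:
  Q = (2/3)*0.625*2.053*sqrt(2*9.81)*0.1052^1.5 = 0.129286 m^3/s
Step 2 — volume: V = 0.129286 * 5.642*3600 = 2625.95 m^3
Step 3 — depth: d = V/A * 1000 = 2625.95/5041 * 1000 = 520.9 mm
Therefore the depth of water applied = 520.9 mm.


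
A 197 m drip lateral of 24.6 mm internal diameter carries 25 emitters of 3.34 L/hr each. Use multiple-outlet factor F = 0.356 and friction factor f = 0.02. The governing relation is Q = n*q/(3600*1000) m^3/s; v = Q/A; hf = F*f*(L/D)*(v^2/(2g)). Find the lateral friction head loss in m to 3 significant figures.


Q = 25*3.34/(3600*1000) = 2.3194e-05 m^3/s
A = pi*(24.6e-3/2)^2 = 4.7529e-04 m^2, so v = Q/A = 0.048800 m/s
hf = 0.356*0.02*(197/0.0246)*(0.048800^2/(2*9.81)) = 0.00692 m
Therefore the lateral friction head loss = 0.00692 m.


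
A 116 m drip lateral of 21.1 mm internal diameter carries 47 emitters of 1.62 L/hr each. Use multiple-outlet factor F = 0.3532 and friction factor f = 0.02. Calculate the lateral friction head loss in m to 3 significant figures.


Approach: apply Darcy-Weisbach with the multiple-outlet F-factor, Q = n*q/(3600*1000) m^3/s; v = Q/A; hf = F*f*(L/D)*(v^2/(2g)).
Q = 47*1.62/(3600*1000) = 2.1150e-05 m^3/s
A = pi*(21.1e-3/2)^2 = 3.4967e-04 m^2, so v = Q/A = 0.060486 m/s
hf = 0.3532*0.02*(116/0.0211)*(0.060486^2/(2*9.81)) = 0.00724 m
Therefore the lateral friction head loss = 0.00724 m.


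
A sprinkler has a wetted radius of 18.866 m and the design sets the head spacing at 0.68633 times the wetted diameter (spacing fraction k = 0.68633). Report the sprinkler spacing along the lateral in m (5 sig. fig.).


Approach: apply the sprinkler spacing rule (spacing as a fraction of wetted diameter), S = k*(2*R).
S = 0.68633 * (2 * 18.866) = 25.897 m
Therefore the sprinkler spacing along the lateral = 25.897 m.


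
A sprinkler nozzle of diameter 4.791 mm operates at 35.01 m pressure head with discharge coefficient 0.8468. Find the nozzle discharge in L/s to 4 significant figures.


Approach: apply the orifice equation, Q = Cd*A*sqrt(2*g*h), A = pi*(d/2)^2.
A = pi*(4.791e-3/2)^2 = 1.80278e-05 m^2
Q = 0.8468 * 1.80278e-05 * sqrt(2*9.81*35.01) * 1000 = 0.4001 L/s
Therefore the nozzle discharge = 0.4001 L/s.


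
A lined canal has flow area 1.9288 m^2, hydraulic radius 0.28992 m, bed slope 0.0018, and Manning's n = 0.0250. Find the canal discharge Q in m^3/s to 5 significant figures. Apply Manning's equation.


Approach: apply Manning's equation, Q = (1/n)*A*R^(2/3)*S^(1/2).
Q = (1/0.0250) * 1.9288 * 0.28992^(2/3) * 0.0018^(1/2) = 1.4338 m^3/s
Therefore the canal discharge Q = 1.4338 m^3/s.


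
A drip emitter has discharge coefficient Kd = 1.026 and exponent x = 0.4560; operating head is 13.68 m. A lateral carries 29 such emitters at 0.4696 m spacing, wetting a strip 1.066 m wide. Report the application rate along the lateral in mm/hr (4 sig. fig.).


Approach: apply the emitter equation with a lateral mass balance, q = Kd*h^x; Q = n*q; rate = Q/(n*spacing*width).
Step 1 — single emitter flow (q = Kd*h^x):
  q = 1.026 * 13.68^0.4560 = 3.38223 L/hr
Step 2 — total lateral flow: Q = 29 * 3.38223 = 98.0846 L/hr
Step 3 — wetted area: A = 29 * 0.4696 * 1.066 = 14.5172 m^2
Step 4 — application rate: Q/A = 98.0846/14.5172 = 6.756 mm/hr
Therefore the application rate along the lateral = 6.756 mm/hr.


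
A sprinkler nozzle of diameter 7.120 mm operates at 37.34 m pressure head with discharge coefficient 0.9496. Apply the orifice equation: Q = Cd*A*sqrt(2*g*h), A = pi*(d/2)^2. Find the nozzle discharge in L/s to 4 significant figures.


A = pi*(7.120e-3/2)^2 = 3.98153e-05 m^2
Q = 0.9496 * 3.98153e-05 * sqrt(2*9.81*37.34) * 1000 = 1.023 L/s
Therefore the nozzle discharge = 1.023 L/s.


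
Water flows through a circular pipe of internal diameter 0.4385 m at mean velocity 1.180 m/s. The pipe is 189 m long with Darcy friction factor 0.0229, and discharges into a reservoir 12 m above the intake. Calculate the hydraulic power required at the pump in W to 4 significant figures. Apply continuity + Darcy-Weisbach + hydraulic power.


Approach: apply continuity + Darcy-Weisbach + hydraulic power, Q = A*v; hf = f*(L/D)*(v^2/(2g)); H = static + hf; P = rho*g*Q*H.
Step 1 — flow rate (continuity, Q = A*v):
  A = pi*(0.4385/2)^2 = 0.151018 m^2
  Q = 0.151018 * 1.180 = 0.178201 m^3/s
Step 2 — friction head loss (Darcy-Weisbach):
  hf = 0.0229 * (189/0.4385) * (1.180^2 / (2*9.81))
  hf = 0.700475 m
Step 3 — total head: H = 12 + 0.700475 = 12.7005 m
Step 4 — hydraulic power (P = rho*g*Q*H):
  P = 1000 * 9.81 * 0.178201 * 12.7005 = 22200 W
Therefore the hydraulic power required at the pump = 22200 W.


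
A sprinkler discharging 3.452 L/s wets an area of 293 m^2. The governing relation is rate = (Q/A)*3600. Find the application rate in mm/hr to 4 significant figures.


rate = (3.452 / 293) * 3600 = 42.41 mm/hr
Therefore the application rate = 42.41 mm/hr.


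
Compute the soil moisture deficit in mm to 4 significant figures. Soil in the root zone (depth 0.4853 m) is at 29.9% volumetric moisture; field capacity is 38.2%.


Approach: apply the soil moisture deficit relation, SMD = (FC - theta)/100 * depth * 1000.
SMD = (38.2 - 29.9)/100 * 0.4853 * 1000 = 40.28 mm
Therefore the soil moisture deficit = 40.28 mm.


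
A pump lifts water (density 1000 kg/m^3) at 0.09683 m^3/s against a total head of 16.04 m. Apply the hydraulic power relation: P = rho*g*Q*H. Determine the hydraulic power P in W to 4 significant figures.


P = 1000 * 9.81 * 0.09683 * 16.04 = 15240 W
Therefore the hydraulic power P = 15240 W.


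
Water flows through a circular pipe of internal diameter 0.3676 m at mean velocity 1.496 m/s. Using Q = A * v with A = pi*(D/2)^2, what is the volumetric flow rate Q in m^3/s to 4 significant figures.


A = pi*(0.3676/2)^2 = 0.106131 m^2
Q = 0.106131 * 1.496 = 0.1588 m^3/s
Therefore the volumetric flow rate Q = 0.1588 m^3/s.


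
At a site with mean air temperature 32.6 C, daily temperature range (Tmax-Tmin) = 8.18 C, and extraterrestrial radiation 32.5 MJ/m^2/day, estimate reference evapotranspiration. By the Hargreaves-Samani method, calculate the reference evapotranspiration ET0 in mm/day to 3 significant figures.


Approach: apply the Hargreaves-Samani method, ET0 = 0.0023*(Tmean+17.8)*sqrt(Tmax-Tmin)*0.408*Ra.
ET0 = 0.0023*(32.6+17.8)*sqrt(8.18)*0.408*32.5 = 4.40 mm/day
Therefore the reference evapotranspiration ET0 = 4.40 mm/day.


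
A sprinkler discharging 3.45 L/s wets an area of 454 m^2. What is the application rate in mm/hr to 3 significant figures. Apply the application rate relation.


Approach: apply the application rate relation, rate = (Q/A)*3600.
rate = (3.45 / 454) * 3600 = 27.4 mm/hr
Therefore the application rate = 27.4 mm/hr.


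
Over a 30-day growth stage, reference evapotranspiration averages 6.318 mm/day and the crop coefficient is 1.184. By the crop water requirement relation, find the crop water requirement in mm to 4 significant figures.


Approach: apply the crop water requirement relation, CWR = ET0 * Kc * days.
CWR = 6.318 * 1.184 * 30 = 224.4 mm
Therefore the crop water requirement = 224.4 mm.


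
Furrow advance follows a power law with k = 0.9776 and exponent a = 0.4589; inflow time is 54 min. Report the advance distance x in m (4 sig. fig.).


Approach: apply the power-law advance function, x = k*t^a.
x = 0.9776 * 54^0.4589 = 6.098 m
Therefore the advance distance x = 6.098 m.


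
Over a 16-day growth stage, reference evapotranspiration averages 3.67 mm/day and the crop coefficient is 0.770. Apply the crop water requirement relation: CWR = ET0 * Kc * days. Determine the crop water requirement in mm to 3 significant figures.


CWR = 3.67 * 0.770 * 16 = 45.2 mm
Therefore the crop water requirement = 45.2 mm.


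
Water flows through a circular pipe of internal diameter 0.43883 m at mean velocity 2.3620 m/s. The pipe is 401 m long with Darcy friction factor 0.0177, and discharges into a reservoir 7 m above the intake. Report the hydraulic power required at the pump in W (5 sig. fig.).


Approach: apply continuity + Darcy-Weisbach + hydraulic power, Q = A*v; hf = f*(L/D)*(v^2/(2g)); H = static + hf; P = rho*g*Q*H.
Step 1 — flow rate (continuity, Q = A*v):
  A = pi*(0.43883/2)^2 = 0.1512455 m^2
  Q = 0.1512455 * 2.3620 = 0.3572419 m^3/s
Step 2 — friction head loss (Darcy-Weisbach):
  hf = 0.0177 * (401/0.43883) * (2.3620^2 / (2*9.81))
  hf = 4.599198 m
Step 3 — total head: H = 7 + 4.599198 = 11.59920 m
Step 4 — hydraulic power (P = rho*g*Q*H):
  P = 1000 * 9.81 * 0.3572419 * 11.59920 = 40650 W
Therefore the hydraulic power required at the pump = 40650 W.


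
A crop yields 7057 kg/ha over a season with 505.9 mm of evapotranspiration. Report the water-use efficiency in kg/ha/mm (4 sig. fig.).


Approach: apply the water-use efficiency ratio, WUE = yield/ET.
WUE = 7057 / 505.9 = 13.95 kg/ha/mm
Therefore the water-use efficiency = 13.95 kg/ha/mm.


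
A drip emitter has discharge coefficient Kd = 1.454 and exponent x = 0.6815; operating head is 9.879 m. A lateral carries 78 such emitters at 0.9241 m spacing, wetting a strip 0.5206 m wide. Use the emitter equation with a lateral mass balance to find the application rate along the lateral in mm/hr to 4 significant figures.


Approach: apply the emitter equation with a lateral mass balance, q = Kd*h^x; Q = n*q; rate = Q/(n*spacing*width).
Step 1 — single emitter flow (q = Kd*h^x):
  q = 1.454 * 9.879^0.6815 = 6.92566 L/hr
Step 2 — total lateral flow: Q = 78 * 6.92566 = 540.202 L/hr
Step 3 — wetted area: A = 78 * 0.9241 * 0.5206 = 37.5247 m^2
Step 4 — application rate: Q/A = 540.202/37.5247 = 14.40 mm/hr
Therefore the application rate along the lateral = 14.40 mm/hr.


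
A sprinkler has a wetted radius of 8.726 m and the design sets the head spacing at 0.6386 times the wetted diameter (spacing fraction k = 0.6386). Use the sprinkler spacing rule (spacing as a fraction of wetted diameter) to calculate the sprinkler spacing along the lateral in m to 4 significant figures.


Approach: apply the sprinkler spacing rule (spacing as a fraction of wetted diameter), S = k*(2*R).
S = 0.6386 * (2 * 8.726) = 11.14 m
Therefore the sprinkler spacing along the lateral = 11.14 m.


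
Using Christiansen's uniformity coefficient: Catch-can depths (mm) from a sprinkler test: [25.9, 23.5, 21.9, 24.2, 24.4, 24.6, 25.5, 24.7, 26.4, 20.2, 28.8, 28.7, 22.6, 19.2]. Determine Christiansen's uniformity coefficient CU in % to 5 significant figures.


Approach: apply Christiansen's uniformity coefficient, CU = (1 - mean_abs_deviation/mean)*100.
mean = 24.32857 mm
mean |d_i - mean| = 2.053061 mm
CU = (1 - 2.053061/24.32857)*100 = 91.561 %
Therefore Christiansen's uniformity coefficient CU = 91.561 %.


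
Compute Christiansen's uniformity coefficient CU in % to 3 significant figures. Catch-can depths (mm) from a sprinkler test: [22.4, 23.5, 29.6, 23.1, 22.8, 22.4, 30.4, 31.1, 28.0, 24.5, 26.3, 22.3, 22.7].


Approach: apply Christiansen's uniformity coefficient, CU = (1 - mean_abs_deviation/mean)*100.
mean = 25.315 mm
mean |d_i - mean| = 2.8959 mm
CU = (1 - 2.8959/25.315)*100 = 88.6 %
Therefore Christiansen's uniformity coefficient CU = 88.6 %.


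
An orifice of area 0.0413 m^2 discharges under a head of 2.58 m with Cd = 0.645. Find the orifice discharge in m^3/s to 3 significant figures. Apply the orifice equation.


Approach: apply the orifice equation, Q = Cd*A*sqrt(2*g*h).
Q = 0.645 * 0.0413 * sqrt(2*9.81*2.58) = 0.190 m^3/s
Therefore the orifice discharge = 0.190 m^3/s.


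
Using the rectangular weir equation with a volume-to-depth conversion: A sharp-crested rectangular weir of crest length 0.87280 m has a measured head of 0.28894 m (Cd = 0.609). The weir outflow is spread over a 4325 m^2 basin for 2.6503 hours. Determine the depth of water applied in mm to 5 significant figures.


Approach: apply the rectangular weir equation with a volume-to-depth conversion, Q = (2/3)*Cd*L*sqrt(2g)*H^1.5; d = Q*t/A * 1000.
Step 1 — weir discharge:
  Q = (2/3)*0.609*0.87280*sqrt(2*9.81)*0.28894^1.5 = 0.2437821 m^3/s
Step 2 — volume: V = 0.2437821 * 2.6503*3600 = 2325.944 m^3
Step 3 — depth: d = V/A * 1000 = 2325.944/4325 * 1000 = 537.79 mm
Therefore the depth of water applied = 537.79 mm.


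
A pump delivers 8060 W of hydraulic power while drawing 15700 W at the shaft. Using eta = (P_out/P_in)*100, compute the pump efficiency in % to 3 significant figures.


eta = (8060 / 15700) * 100 = 51.3 %
Therefore the pump efficiency = 51.3 %.


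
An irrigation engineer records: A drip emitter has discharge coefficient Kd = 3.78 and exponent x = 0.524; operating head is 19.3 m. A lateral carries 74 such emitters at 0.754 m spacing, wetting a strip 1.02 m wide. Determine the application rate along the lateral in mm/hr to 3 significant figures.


Approach: apply the emitter equation with a lateral mass balance, q = Kd*h^x; Q = n*q; rate = Q/(n*spacing*width).
Step 1 — single emitter flow (q = Kd*h^x):
  q = 3.78 * 19.3^0.524 = 17.829 L/hr
Step 2 — total lateral flow: Q = 74 * 17.829 = 1319.3 L/hr
Step 3 — wetted area: A = 74 * 0.754 * 1.02 = 56.912 m^2
Step 4 — application rate: Q/A = 1319.3/56.912 = 23.2 mm/hr
Therefore the application rate along the lateral = 23.2 mm/hr.


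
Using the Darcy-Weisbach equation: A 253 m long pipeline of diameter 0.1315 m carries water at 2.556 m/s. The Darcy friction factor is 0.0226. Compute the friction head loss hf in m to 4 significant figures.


Approach: apply the Darcy-Weisbach equation, hf = f*(L/D)*(v^2/(2g)).
hf = 0.0226 * (253/0.1315) * (2.556^2 / (2*9.81))
hf = 14.48 m
Therefore the friction head loss hf = 14.48 m.


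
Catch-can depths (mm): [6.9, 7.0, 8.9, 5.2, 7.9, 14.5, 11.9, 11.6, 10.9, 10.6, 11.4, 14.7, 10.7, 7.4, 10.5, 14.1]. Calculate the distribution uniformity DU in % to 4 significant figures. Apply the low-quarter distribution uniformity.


Approach: apply the low-quarter distribution uniformity, DU = (mean of lowest quarter of readings / overall mean)*100.
sorted lowest 4 of 16: [5.2, 6.9, 7.0, 7.4] -> mean = 6.62500 mm
overall mean = 10.2625 mm
DU = (6.62500/10.2625)*100 = 64.56 %
Therefore the distribution uniformity DU = 64.56 %.


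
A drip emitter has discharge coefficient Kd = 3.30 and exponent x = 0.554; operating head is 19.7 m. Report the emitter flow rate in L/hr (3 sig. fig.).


Approach: apply the emitter characteristic equation, q = Kd * h^x.
q = 3.30 * 19.7^0.554 = 17.2 L/hr
Therefore the emitter flow rate = 17.2 L/hr.


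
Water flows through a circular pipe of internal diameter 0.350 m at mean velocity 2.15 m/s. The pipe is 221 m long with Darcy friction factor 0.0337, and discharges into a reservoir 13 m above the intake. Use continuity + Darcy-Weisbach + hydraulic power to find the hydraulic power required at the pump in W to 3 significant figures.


Approach: apply continuity + Darcy-Weisbach + hydraulic power, Q = A*v; hf = f*(L/D)*(v^2/(2g)); H = static + hf; P = rho*g*Q*H.
Step 1 — flow rate (continuity, Q = A*v):
  A = pi*(0.350/2)^2 = 0.096211 m^2
  Q = 0.096211 * 2.15 = 0.20685 m^3/s
Step 2 — friction head loss (Darcy-Weisbach):
  hf = 0.0337 * (221/0.350) * (2.15^2 / (2*9.81))
  hf = 5.0134 m
Step 3 — total head: H = 13 + 5.0134 = 18.013 m
Step 4 — hydraulic power (P = rho*g*Q*H):
  P = 1000 * 9.81 * 0.20685 * 18.013 = 36600 W
Therefore the hydraulic power required at the pump = 36600 W.


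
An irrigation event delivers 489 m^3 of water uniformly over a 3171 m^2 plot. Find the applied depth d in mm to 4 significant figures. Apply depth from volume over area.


Approach: apply depth from volume over area, d = (V/A)*1000.
d = (489 / 3171) * 1000 = 154.2 mm
Therefore the applied depth d = 154.2 mm.


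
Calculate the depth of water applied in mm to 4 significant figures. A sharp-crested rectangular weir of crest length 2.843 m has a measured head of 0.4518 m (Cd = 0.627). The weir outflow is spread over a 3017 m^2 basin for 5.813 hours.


Approach: apply the rectangular weir equation with a volume-to-depth conversion, Q = (2/3)*Cd*L*sqrt(2g)*H^1.5; d = Q*t/A * 1000.
Step 1 — weir discharge:
  Q = (2/3)*0.627*2.843*sqrt(2*9.81)*0.4518^1.5 = 1.59853 m^3/s
Step 2 — volume: V = 1.59853 * 5.813*3600 = 33452.2 m^3
Step 3 — depth: d = V/A * 1000 = 33452.2/3017 * 1000 = 11090 mm
Therefore the depth of water applied = 11090 mm.


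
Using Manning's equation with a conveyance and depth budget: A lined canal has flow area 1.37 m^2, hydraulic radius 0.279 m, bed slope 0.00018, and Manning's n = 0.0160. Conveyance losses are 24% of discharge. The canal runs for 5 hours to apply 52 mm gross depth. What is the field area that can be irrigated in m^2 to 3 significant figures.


Approach: apply Manning's equation with a conveyance and depth budget, Q = (1/n)*A*R^(2/3)*S^(1/2); Q_field = Q*(1-loss); Area = Q_field*t/(d/1000).
Step 1 — canal discharge (Manning's equation):
  Q = (1/0.0160) * 1.37 * 0.279^(2/3) * 0.00018^(1/2) = 0.49050 m^3/s
Step 2 — delivered flow: Q_field = 0.49050*(1 - 24/100) = 0.37278 m^3/s
Step 3 — volume delivered: V = 0.37278 * 5*3600 = 6710.0 m^3
Step 4 — area served: A = V / (depth/1000) = 6710.0 / 0.052 = 129000 m^2
Therefore the field area that can be irrigated = 129000 m^2.


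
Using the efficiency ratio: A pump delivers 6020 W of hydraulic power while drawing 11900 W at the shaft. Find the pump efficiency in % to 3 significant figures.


Approach: apply the efficiency ratio, eta = (P_out/P_in)*100.
eta = (6020 / 11900) * 100 = 50.6 %
Therefore the pump efficiency = 50.6 %.


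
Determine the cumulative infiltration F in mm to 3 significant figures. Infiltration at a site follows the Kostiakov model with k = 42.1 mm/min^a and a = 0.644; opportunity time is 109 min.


Approach: apply the Kostiakov infiltration equation, F = k*t^a.
F = 42.1 * 109^0.644 = 864 mm
Therefore the cumulative infiltration F = 864 mm.


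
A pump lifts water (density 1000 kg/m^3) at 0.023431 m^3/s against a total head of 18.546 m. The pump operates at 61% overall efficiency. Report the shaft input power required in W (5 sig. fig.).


Approach: apply hydraulic power then efficiency conversion, P = rho*g*Q*H; P_in = P/eta.
Step 1 — hydraulic power (P = rho*g*Q*H):
  P = 1000 * 9.81 * 0.023431 * 18.546 = 4262.949 W
Step 2 — input power: P_in = P/eta = 4262.949 / 0.61 = 6988.4 W
Therefore the shaft input power required = 6988.4 W.


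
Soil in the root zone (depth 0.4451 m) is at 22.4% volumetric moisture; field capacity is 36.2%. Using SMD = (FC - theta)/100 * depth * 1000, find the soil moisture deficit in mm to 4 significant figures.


SMD = (36.2 - 22.4)/100 * 0.4451 * 1000 = 61.42 mm
Therefore the soil moisture deficit = 61.42 mm.


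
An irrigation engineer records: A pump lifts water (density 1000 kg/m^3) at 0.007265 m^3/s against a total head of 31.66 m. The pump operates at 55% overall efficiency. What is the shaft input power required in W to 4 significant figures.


Approach: apply hydraulic power then efficiency conversion, P = rho*g*Q*H; P_in = P/eta.
Step 1 — hydraulic power (P = rho*g*Q*H):
  P = 1000 * 9.81 * 0.007265 * 31.66 = 2256.40 W
Step 2 — input power: P_in = P/eta = 2256.40 / 0.55 = 4103 W
Therefore the shaft input power required = 4103 W.


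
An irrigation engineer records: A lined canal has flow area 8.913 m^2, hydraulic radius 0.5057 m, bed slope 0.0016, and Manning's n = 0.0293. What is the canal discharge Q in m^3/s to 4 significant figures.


Approach: apply Manning's equation, Q = (1/n)*A*R^(2/3)*S^(1/2).
Q = (1/0.0293) * 8.913 * 0.5057^(2/3) * 0.0016^(1/2) = 7.723 m^3/s
Therefore the canal discharge Q = 7.723 m^3/s.


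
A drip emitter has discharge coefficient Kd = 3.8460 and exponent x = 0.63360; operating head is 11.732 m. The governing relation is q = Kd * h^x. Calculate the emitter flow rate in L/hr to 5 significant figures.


q = 3.8460 * 11.732^0.63360 = 18.305 L/hr
Therefore the emitter flow rate = 18.305 L/hr.


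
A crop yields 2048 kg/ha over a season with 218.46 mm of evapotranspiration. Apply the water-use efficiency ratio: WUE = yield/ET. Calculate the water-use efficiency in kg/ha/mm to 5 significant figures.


WUE = 2048 / 218.46 = 9.3747 kg/ha/mm
Therefore the water-use efficiency = 9.3747 kg/ha/mm.


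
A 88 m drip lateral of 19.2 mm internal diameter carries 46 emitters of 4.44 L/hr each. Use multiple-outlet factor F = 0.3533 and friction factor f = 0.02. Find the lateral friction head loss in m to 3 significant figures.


Approach: apply Darcy-Weisbach with the multiple-outlet F-factor, Q = n*q/(3600*1000) m^3/s; v = Q/A; hf = F*f*(L/D)*(v^2/(2g)).
Q = 46*4.44/(3600*1000) = 5.6733e-05 m^3/s
A = pi*(19.2e-3/2)^2 = 2.8953e-04 m^2, so v = Q/A = 0.19595 m/s
hf = 0.3533*0.02*(88/0.0192)*(0.19595^2/(2*9.81)) = 0.0634 m
Therefore the lateral friction head loss = 0.0634 m.


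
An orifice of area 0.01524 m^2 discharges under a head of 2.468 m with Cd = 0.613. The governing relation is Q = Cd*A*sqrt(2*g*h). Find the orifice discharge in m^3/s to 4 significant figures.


Q = 0.613 * 0.01524 * sqrt(2*9.81*2.468) = 0.06501 m^3/s
Therefore the orifice discharge = 0.06501 m^3/s.


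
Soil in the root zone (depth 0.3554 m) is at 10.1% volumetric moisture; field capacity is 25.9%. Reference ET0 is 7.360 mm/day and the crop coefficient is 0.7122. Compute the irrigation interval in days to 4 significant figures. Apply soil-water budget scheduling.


Approach: apply soil-water budget scheduling, SMD = (FC-theta)/100*depth*1000; ETc = ET0*Kc; interval = SMD/ETc.
Step 1 — soil moisture deficit:
  SMD = (25.9 - 10.1)/100 * 0.3554 * 1000 = 56.1532 mm
Step 2 — daily crop ET (ETc = ET0*Kc):
  ETc = 7.360 * 0.7122 = 5.24179 mm/day
Step 3 — irrigation interval (SMD/ETc):
  interval = 56.1532 / 5.24179 = 10.71 days
Therefore the irrigation interval = 10.71 days.


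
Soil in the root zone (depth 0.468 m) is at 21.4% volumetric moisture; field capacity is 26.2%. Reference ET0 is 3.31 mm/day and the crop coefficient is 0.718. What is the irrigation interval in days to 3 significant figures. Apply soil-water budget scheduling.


Approach: apply soil-water budget scheduling, SMD = (FC-theta)/100*depth*1000; ETc = ET0*Kc; interval = SMD/ETc.
Step 1 — soil moisture deficit:
  SMD = (26.2 - 21.4)/100 * 0.468 * 1000 = 22.464 mm
Step 2 — daily crop ET (ETc = ET0*Kc):
  ETc = 3.31 * 0.718 = 2.3766 mm/day
Step 3 — irrigation interval (SMD/ETc):
  interval = 22.464 / 2.3766 = 9.45 days
Therefore the irrigation interval = 9.45 days.


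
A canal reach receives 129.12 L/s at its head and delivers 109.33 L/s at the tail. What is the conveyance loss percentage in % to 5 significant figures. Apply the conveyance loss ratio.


Approach: apply the conveyance loss ratio, loss% = ((Q_head - Q_tail)/Q_head)*100.
loss = ((129.12 - 109.33)/129.12)*100 = 15.327 %
Therefore the conveyance loss percentage = 15.327 %.


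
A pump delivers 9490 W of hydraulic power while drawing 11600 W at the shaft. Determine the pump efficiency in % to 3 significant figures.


Approach: apply the efficiency ratio, eta = (P_out/P_in)*100.
eta = (9490 / 11600) * 100 = 81.8 %
Therefore the pump efficiency = 81.8 %.


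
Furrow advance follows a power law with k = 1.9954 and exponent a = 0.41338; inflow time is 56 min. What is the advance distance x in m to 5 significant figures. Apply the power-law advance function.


Approach: apply the power-law advance function, x = k*t^a.
x = 1.9954 * 56^0.41338 = 10.536 m
Therefore the advance distance x = 10.536 m.


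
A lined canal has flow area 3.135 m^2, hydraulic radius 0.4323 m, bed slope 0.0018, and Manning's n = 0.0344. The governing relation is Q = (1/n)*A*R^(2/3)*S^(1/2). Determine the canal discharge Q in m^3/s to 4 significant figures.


Q = (1/0.0344) * 3.135 * 0.4323^(2/3) * 0.0018^(1/2) = 2.211 m^3/s
Therefore the canal discharge Q = 2.211 m^3/s.


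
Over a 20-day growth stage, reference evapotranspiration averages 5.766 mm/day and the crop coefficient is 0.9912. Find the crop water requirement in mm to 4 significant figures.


Approach: apply the crop water requirement relation, CWR = ET0 * Kc * days.
CWR = 5.766 * 0.9912 * 20 = 114.3 mm
Therefore the crop water requirement = 114.3 mm.


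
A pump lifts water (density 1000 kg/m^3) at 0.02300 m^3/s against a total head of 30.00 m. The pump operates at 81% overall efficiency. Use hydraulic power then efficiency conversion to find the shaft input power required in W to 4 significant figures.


Approach: apply hydraulic power then efficiency conversion, P = rho*g*Q*H; P_in = P/eta.
Step 1 — hydraulic power (P = rho*g*Q*H):
  P = 1000 * 9.81 * 0.02300 * 30.00 = 6768.90 W
Step 2 — input power: P_in = P/eta = 6768.90 / 0.81 = 8357 W
Therefore the shaft input power required = 8357 W.


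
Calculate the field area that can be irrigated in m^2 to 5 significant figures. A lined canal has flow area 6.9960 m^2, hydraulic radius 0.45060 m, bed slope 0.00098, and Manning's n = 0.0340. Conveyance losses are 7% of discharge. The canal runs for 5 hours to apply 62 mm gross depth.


Approach: apply Manning's equation with a conveyance and depth budget, Q = (1/n)*A*R^(2/3)*S^(1/2); Q_field = Q*(1-loss); Area = Q_field*t/(d/1000).
Step 1 — canal discharge (Manning's equation):
  Q = (1/0.0340) * 6.9960 * 0.45060^(2/3) * 0.00098^(1/2) = 3.785978 m^3/s
Step 2 — delivered flow: Q_field = 3.785978*(1 - 7/100) = 3.520959 m^3/s
Step 3 — volume delivered: V = 3.520959 * 5*3600 = 63377.27 m^3
Step 4 — area served: A = V / (depth/1000) = 63377.27 / 0.062 = 1022200 m^2
Therefore the field area that can be irrigated = 1022200 m^2.


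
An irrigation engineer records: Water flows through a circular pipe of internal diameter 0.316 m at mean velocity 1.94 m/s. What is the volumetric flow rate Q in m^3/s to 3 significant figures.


Approach: apply the continuity equation for pipe flow, Q = A * v with A = pi*(D/2)^2.
A = pi*(0.316/2)^2 = 0.078427 m^2
Q = 0.078427 * 1.94 = 0.152 m^3/s
Therefore the volumetric flow rate Q = 0.152 m^3/s.


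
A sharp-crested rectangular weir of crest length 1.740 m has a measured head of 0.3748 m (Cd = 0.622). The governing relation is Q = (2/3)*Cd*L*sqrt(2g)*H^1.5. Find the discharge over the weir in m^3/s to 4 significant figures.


Q = (2/3)*0.622*1.740*sqrt(2*9.81)*0.3748^1.5 = 0.7333 m^3/s
Therefore the discharge over the weir = 0.7333 m^3/s.


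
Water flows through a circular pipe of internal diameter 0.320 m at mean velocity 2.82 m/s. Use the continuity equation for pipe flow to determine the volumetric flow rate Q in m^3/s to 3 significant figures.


Approach: apply the continuity equation for pipe flow, Q = A * v with A = pi*(D/2)^2.
A = pi*(0.320/2)^2 = 0.080425 m^2
Q = 0.080425 * 2.82 = 0.227 m^3/s
Therefore the volumetric flow rate Q = 0.227 m^3/s.


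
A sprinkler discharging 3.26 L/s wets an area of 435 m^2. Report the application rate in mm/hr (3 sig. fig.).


Approach: apply the application rate relation, rate = (Q/A)*3600.
rate = (3.26 / 435) * 3600 = 27.0 mm/hr
Therefore the application rate = 27.0 mm/hr.


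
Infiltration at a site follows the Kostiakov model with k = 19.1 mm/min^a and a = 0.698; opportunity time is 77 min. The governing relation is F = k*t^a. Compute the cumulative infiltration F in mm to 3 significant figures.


F = 19.1 * 77^0.698 = 396 mm
Therefore the cumulative infiltration F = 396 mm.


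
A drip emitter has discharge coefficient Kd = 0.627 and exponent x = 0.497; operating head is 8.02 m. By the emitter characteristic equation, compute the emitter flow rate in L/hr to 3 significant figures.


Approach: apply the emitter characteristic equation, q = Kd * h^x.
q = 0.627 * 8.02^0.497 = 1.76 L/hr
Therefore the emitter flow rate = 1.76 L/hr.


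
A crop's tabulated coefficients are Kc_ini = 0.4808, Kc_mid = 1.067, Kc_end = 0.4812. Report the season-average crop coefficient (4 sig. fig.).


Approach: apply a simple seasonal average, Kc_avg = (Kc_ini + Kc_mid + Kc_end)/3.
Kc_avg = (0.4808 + 1.067 + 0.4812)/3 = 0.6763
Therefore the season-average crop coefficient = 0.6763.


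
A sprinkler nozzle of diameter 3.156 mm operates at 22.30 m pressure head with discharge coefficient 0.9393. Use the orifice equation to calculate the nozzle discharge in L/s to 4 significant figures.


Approach: apply the orifice equation, Q = Cd*A*sqrt(2*g*h), A = pi*(d/2)^2.
A = pi*(3.156e-3/2)^2 = 7.82283e-06 m^2
Q = 0.9393 * 7.82283e-06 * sqrt(2*9.81*22.30) * 1000 = 0.1537 L/s
Therefore the nozzle discharge = 0.1537 L/s.


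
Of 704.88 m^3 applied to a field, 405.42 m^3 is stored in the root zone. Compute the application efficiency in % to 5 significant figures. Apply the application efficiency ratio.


Approach: apply the application efficiency ratio, Ea = (stored/applied)*100.
Ea = (405.42/704.88)*100 = 57.516 %
Therefore the application efficiency = 57.516 %.


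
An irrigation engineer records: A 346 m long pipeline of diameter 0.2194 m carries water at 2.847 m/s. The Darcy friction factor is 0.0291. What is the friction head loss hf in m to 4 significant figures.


Approach: apply the Darcy-Weisbach equation, hf = f*(L/D)*(v^2/(2g)).
hf = 0.0291 * (346/0.2194) * (2.847^2 / (2*9.81))
hf = 18.96 m
Therefore the friction head loss hf = 18.96 m.


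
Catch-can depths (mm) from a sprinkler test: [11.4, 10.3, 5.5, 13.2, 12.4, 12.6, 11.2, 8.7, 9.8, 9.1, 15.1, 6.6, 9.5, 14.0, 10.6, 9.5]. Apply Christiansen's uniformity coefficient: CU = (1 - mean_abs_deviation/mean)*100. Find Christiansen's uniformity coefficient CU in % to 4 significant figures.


mean = 10.5938 mm
mean |d_i - mean| = 1.96875 mm
CU = (1 - 1.96875/10.5938)*100 = 81.42 %
Therefore Christiansen's uniformity coefficient CU = 81.42 %.


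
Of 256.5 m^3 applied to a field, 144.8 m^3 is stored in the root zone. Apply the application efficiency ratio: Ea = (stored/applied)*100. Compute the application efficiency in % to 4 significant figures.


Ea = (144.8/256.5)*100 = 56.45 %
Therefore the application efficiency = 56.45 %.


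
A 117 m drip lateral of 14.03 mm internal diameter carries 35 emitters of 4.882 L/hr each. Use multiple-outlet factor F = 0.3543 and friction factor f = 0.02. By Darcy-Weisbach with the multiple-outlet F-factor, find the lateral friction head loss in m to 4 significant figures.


Approach: apply Darcy-Weisbach with the multiple-outlet F-factor, Q = n*q/(3600*1000) m^3/s; v = Q/A; hf = F*f*(L/D)*(v^2/(2g)).
Q = 35*4.882/(3600*1000) = 4.74639e-05 m^3/s
A = pi*(14.03e-3/2)^2 = 1.54598e-04 m^2, so v = Q/A = 0.307014 m/s
hf = 0.3543*0.02*(117/0.01403)*(0.307014^2/(2*9.81)) = 0.2839 m
Therefore the lateral friction head loss = 0.2839 m.


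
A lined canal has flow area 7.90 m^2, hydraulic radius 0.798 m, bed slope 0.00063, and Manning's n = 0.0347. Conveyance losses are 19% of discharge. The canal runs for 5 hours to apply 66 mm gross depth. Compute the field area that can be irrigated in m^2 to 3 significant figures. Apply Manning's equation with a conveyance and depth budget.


Approach: apply Manning's equation with a conveyance and depth budget, Q = (1/n)*A*R^(2/3)*S^(1/2); Q_field = Q*(1-loss); Area = Q_field*t/(d/1000).
Step 1 — canal discharge (Manning's equation):
  Q = (1/0.0347) * 7.90 * 0.798^(2/3) * 0.00063^(1/2) = 4.9163 m^3/s
Step 2 — delivered flow: Q_field = 4.9163*(1 - 19/100) = 3.9822 m^3/s
Step 3 — volume delivered: V = 3.9822 * 5*3600 = 71679 m^3
Step 4 — area served: A = V / (depth/1000) = 71679 / 0.066 = 1090000 m^2
Therefore the field area that can be irrigated = 1090000 m^2.
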